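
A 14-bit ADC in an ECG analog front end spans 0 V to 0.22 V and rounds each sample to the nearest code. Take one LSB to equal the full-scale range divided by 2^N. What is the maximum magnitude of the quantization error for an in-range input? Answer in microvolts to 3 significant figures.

6.71 µV

Span = 0.22 V.
Step size = 0.22/16384 V = 13.428 µV.
A rounding quantizer has |error| ≤ LSB/2 = 6.71 µV.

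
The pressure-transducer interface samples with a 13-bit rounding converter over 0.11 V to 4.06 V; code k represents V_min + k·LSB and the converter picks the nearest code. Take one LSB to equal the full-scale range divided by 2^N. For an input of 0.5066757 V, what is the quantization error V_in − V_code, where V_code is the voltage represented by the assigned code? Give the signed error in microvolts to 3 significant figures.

−157 µV

Full-scale range = 4.06 V − (0.11 V) = 3.95 V. LSB = 3.95 V / 2^13 ≈ 482.2 µV.
(0.5066757 − (0.11)) / LSB = 0.3966757 × 8192/3.95 = 822.6753. Nearest integer: k = 823.
Reconstructed level: 0.11 + 823 × 3.95/8192 V = 0.5068322754 V.
V_in − V_code = 0.5066757 − (0.5068322754) = −157 µV.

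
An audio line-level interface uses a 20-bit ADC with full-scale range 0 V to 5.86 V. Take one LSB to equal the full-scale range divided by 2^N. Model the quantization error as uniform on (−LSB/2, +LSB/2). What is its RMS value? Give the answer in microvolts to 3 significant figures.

Full-scale range = 5.86 V.
Step size = 5.86/1048576 V = 5.5885 µV.
RMS of a uniform error over width LSB is LSB/√12 = 1.61 µV.

1.61 µV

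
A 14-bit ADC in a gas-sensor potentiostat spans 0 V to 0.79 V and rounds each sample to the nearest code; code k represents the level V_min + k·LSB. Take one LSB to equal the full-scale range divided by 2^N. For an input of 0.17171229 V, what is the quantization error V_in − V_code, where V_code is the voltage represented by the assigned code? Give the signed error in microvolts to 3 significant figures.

+8.80 µV

Range is 0.79 V. LSB = 0.79 V / 2^14 ≈ 48.22 µV.
(V_in − V_min)/LSB = (0.17171229 − (0)) × 16384/0.79 = 3561.1825 → nearest code k = 3561.
V_code = 0 + (3561/16384) × 0.79 = 0.17170349121 V.
e = 0.17171229 − (0.17170349121) = +8.80 µV.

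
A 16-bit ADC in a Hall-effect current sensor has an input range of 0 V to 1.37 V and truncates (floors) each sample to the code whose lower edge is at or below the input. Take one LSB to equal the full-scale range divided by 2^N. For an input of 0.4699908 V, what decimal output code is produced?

Span = 1.37 V. LSB = 1.37 V / 2^16 ≈ 20.90 µV.
V_in − V_min = 0.4699908 − (0) = 0.4699908 V.
Divide by LSB: 0.4699908 × 65536/1.37 = 22482.7132.
Truncating gives code 22482.

22482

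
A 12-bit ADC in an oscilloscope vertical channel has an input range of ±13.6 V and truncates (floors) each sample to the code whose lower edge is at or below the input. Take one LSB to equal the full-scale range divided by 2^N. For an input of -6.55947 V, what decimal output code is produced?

1060

Range = 13.6 − (-13.6) = 27.2 V. LSB = 27.2 V / 2^12 ≈ 6.641 mV.
(V_in − V_min) × 2^12/range = (-6.55947 − (-13.6)) × 4096/27.2 = 1060.221.
Floor → code = 1060.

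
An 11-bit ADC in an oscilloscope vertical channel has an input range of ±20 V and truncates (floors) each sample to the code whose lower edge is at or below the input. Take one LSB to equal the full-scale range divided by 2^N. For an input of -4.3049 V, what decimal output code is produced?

803

The full-scale span is 20 − (-20) = 40 V. LSB = 40 V / 2^11 ≈ 19.53 mV.
V_in − V_min = -4.3049 − (-20) = 15.6951 V.
Divide by LSB: 15.6951 × 2048/40 = 803.5891.
Truncating gives code 803.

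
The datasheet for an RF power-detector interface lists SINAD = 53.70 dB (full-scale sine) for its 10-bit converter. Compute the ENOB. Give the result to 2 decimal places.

Inverting SNR = 6.02 N + 1.76: N_eff = (53.70 − 1.76)/6.02 = 8.6279.

8.63 bits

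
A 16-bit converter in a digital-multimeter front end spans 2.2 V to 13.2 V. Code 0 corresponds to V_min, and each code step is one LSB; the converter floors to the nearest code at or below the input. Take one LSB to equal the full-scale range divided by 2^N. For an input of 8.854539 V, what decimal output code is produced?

The full-scale span is 13.2 − (2.2) = 11 V. LSB = 11 V / 2^16 ≈ 167.8 µV.
(V_in − V_min) × 2^16/range = (8.854539 − (2.2)) × 65536/11 = 39646.533.
Floor → code = 39646.

39646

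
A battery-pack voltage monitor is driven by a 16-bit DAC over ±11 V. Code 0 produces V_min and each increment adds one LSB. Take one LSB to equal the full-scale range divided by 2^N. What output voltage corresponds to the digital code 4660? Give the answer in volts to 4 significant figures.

The full-scale span is 11 − (-11) = 22 V. LSB = 22 V / 2^16.
V_out = -11 + 4660 × (22/65536) V
      = -11 + 1.56433 = -9.43567 V.

-9.436 V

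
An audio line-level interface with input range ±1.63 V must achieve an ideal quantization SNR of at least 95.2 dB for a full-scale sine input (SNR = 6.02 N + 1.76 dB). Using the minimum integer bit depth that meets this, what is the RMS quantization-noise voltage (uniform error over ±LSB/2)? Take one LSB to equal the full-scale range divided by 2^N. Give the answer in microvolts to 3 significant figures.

14.4 µV

The full-scale span is 1.63 − (-1.63) = 3.26 V.
Solving 6.02 N ≥ 95.2 − 1.76: N ≥ 15.522. Round up → N = 16.
One LSB is 3.26 V / 65536 = 49.744 µV.
RMS noise = LSB/√12 = 14.4 µV.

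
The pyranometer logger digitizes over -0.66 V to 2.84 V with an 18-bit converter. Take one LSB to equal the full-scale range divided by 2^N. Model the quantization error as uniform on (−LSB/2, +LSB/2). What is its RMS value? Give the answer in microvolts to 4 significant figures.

3.854 µV

Span: 2.84 V − (-0.66 V) = 3.5 V.
LSB = 3.5 V / 2^18 = 13.3514 µV.
σ_q = LSB/√12 = 13.3514 µV/3.4641 = 3.854 µV.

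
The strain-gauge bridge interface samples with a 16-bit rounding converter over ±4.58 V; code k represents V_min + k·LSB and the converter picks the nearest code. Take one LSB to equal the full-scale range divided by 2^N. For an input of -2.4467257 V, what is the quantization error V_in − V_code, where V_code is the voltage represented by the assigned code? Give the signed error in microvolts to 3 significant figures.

Range = 4.58 − (-4.58) = 9.16 V. LSB = 9.16 V / 2^16 ≈ 139.8 µV.
(V_in − V_min)/LSB = (-2.4467257 − (-4.58)) × 65536/9.16 = 15262.6926 → nearest code k = 15263.
Reconstructed level: -4.58 + 15263 × 9.16/65536 V = -2.4466827393 V.
Error = V_in − V_code = -2.4467257 − (-2.4466827393) = −43.0 µV.

−43.0 µV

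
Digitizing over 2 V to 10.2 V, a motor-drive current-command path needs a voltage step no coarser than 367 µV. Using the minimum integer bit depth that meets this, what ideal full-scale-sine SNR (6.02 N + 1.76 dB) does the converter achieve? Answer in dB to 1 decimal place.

92.1 dB

Span: 10.2 V − (2 V) = 8.2 V.
Required number of levels: 8.2/367 µV = 22343; smallest N with 2^N ≥ that is 15.
SNR = 6.02 × 15 + 1.76 = 92.06 dB.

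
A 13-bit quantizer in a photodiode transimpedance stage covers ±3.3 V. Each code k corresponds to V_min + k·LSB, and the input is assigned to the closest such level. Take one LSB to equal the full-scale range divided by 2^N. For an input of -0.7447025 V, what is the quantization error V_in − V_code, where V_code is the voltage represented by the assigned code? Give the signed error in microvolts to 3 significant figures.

−269 µV

Range = 3.3 − (-3.3) = 6.6 V. LSB = 6.6 V / 2^13 ≈ 0.8057 mV.
(-0.7447025 − (-3.3)) / LSB = 2.5552975 × 8192/6.6 = 3171.6662. Nearest integer: k = 3172.
V_code = -3.3 + (3172/8192) × 6.6 = -0.7444335938 V.
Error = V_in − V_code = -0.7447025 − (-0.7444335938) = −269 µV.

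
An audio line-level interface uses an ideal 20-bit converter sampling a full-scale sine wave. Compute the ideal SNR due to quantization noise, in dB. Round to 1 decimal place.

122.2 dB

6.02(20) + 1.76 = 120.40 + 1.76 = 122.16 dB.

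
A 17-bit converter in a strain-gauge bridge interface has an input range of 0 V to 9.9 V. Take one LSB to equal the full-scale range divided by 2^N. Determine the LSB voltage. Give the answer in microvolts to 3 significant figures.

75.5 µV

Range is 9.9 V.
There are 2^17 = 131072 steps.
LSB = 9.9 V / 2^17 = 75.5 µV.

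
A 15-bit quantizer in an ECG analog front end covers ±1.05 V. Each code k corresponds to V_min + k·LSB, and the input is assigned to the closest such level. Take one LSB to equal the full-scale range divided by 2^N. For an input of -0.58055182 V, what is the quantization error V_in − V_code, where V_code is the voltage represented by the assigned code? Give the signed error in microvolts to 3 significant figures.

+11.5 µV

Range = 1.05 − (-1.05) = 2.1 V. LSB = 2.1 V / 2^15 ≈ 64.09 µV.
Position in LSBs: (-0.58055182 − (-1.05)) × 32768/2.1 = 7325.1800; rounding gives k = 7325.
Reconstructed level: -1.05 + 7325 × 2.1/32768 V = -0.58056335449 V.
e = -0.58055182 − (-0.58056335449) = +11.5 µV.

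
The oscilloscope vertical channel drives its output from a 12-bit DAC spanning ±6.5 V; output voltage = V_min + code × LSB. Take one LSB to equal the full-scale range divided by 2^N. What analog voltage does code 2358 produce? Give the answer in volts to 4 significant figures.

0.9839 V

The full-scale span is 6.5 − (-6.5) = 13 V. LSB = 13 V / 2^12.
V_out = -6.5 + 2358 × (13/4096) V
      = -6.5 V + 7.48389 V = 0.983887 V.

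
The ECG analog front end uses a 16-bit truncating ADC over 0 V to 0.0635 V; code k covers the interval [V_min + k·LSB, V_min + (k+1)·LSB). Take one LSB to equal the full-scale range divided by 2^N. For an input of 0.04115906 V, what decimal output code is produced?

Span = 0.0635 V. LSB = 0.0635 V / 2^16 ≈ 0.9689 µV.
V_in − V_min = 0.04115906 − (0) = 0.04115906 V.
Divide by LSB: 0.04115906 × 65536/0.0635 = 42478.7426.
Truncating gives code 42478.

42478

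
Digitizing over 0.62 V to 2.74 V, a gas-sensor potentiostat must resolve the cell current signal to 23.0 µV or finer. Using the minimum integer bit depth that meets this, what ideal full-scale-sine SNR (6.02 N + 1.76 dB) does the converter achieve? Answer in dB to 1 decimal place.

104.1 dB

Span: 2.74 V − (0.62 V) = 2.12 V.
Required number of levels: 2.12/23.0 µV = 92174; smallest N with 2^N ≥ that is 17.
Ideal SNR at N = 17: 6.02·17 + 1.76 = 104.1 dB.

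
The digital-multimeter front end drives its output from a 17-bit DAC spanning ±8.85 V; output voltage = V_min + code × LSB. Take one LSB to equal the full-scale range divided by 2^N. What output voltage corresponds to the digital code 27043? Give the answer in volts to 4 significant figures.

Range = 8.85 − (-8.85) = 17.7 V. LSB = 17.7 V / 2^17.
V_out = V_min + code × LSB = -8.85 V + 27043 × 17.7 V / 131072
      = -8.85 + 3.65189 = -5.19811 V.

-5.198 V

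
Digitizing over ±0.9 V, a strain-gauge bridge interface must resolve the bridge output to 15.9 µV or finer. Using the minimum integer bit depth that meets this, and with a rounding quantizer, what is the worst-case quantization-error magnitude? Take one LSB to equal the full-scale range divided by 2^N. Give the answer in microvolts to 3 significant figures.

6.87 µV

Span: 0.9 V − (-0.9 V) = 1.8 V.
Need 2^N ≥ 1.8 V / 15.9 µV = 113200 → N_min = 17.
Step size = 1.8/131072 V = 13.733 µV.
|e|_max = LSB/2 = 6.87 µV.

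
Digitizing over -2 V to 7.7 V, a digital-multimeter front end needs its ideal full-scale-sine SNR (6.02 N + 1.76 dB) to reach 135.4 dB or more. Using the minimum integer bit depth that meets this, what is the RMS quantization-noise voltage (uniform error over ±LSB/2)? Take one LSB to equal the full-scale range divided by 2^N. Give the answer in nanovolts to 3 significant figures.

334 nV

The full-scale span is 7.7 − (-2) = 9.7 V.
6.02 N + 1.76 ≥ 135.4 gives N ≥ 22.199, so the minimum integer is 23.
Step size = 9.7/8388608 V = 1.1563 µV.
RMS noise = LSB/√12 = 334 nV.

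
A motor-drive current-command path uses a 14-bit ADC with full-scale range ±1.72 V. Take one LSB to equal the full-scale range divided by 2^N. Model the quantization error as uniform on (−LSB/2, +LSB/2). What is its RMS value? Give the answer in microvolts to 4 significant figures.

Span: 1.72 V − (-1.72 V) = 3.44 V.
Step size = 3.44/16384 V = 209.961 µV.
V_rms = LSB/√12 = 209.961 µV / √12 = 60.61 µV.

60.61 µV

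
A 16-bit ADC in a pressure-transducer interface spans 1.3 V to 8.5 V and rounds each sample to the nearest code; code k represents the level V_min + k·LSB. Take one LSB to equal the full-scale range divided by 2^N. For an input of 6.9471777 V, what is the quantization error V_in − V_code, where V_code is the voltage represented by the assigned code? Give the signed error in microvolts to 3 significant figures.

−14.7 µV

Span: 8.5 V − (1.3 V) = 7.2 V. LSB = 7.2 V / 2^16 ≈ 109.9 µV.
(6.9471777 − (1.3)) / LSB = 5.6471777 × 65536/7.2 = 51401.8664. Nearest integer: k = 51402.
V_code = 1.3 + (51402/65536) × 7.2 = 6.9471923828 V.
Error = V_in − V_code = 6.9471777 − (6.9471923828) = −14.7 µV.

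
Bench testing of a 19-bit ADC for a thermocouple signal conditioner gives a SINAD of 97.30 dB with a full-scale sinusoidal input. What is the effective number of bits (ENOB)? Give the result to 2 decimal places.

15.87 bits

ENOB = (SINAD − 1.76) / 6.02 = (97.30 − 1.76) / 6.02 = 95.54 / 6.02 = 15.8704.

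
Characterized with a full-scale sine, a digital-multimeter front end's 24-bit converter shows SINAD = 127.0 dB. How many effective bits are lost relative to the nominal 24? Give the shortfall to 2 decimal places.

3.20 bits

Effective bits = (127.0 − 1.76)/6.02 = 20.8040.
Shortfall = 24 − 20.8040 = 3.1960 bits.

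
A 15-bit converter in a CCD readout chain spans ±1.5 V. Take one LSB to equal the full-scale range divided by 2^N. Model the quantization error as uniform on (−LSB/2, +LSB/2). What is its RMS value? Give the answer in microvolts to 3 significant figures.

Span: 1.5 V − (-1.5 V) = 3 V.
Step size = 3/32768 V = 91.553 µV.
σ_q = LSB/√12 = 91.553 µV/3.4641 = 26.4 µV.

26.4 µV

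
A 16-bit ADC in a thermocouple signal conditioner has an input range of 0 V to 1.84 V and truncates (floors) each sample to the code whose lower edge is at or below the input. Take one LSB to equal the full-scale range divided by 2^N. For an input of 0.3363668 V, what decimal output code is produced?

11980

V_FS = 1.84 V. LSB = 1.84 V / 2^16 ≈ 28.08 µV.
(V_in − V_min) × 2^16/range = (0.3363668 − (0)) × 65536/1.84 = 11980.508.
Floor → code = 11980.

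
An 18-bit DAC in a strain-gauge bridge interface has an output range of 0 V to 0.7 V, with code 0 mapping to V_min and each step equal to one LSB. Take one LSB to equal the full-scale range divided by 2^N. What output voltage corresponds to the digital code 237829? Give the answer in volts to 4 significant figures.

Range is 0.7 V. LSB = 0.7 V / 2^18.
V_out = 0 + 237829 × (0.7/262144) V
      = 0 V + 0.635072 V = 0.635072 V.

0.6351 V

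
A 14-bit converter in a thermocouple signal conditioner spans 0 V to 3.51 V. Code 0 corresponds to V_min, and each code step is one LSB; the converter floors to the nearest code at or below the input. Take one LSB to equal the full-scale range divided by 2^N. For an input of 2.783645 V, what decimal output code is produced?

12993

Range is 3.51 V. LSB = 3.51 V / 2^14 ≈ 214.2 µV.
code = ⌊(V_in − V_min)/LSB⌋ = ⌊(V_in − V_min) × 2^14 / range⌋
     = ⌊(2.783645 − (0)) × 16384 / 3.51⌋ = ⌊2.783645 × 16384/3.51⌋
     = ⌊12993.516⌋ = 12993.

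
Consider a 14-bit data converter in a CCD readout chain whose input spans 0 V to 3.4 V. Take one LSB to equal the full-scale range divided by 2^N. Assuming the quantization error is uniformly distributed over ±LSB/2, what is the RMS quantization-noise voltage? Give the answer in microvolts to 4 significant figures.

Range is 3.4 V.
LSB = 3.4 V / 2^14 = 207.520 µV.
RMS of a uniform error over width LSB is LSB/√12 = 59.91 µV.

59.91 µV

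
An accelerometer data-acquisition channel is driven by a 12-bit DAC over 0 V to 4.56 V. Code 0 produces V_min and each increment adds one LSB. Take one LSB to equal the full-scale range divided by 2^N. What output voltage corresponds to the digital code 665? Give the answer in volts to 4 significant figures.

Span = 4.56 V. LSB = 4.56 V / 2^12.
Output = V_min + (665/4096) × range = 0 + 0.162354 × 4.56 V
      = 0 V + 0.740332 V = 0.740332 V.

0.7403 V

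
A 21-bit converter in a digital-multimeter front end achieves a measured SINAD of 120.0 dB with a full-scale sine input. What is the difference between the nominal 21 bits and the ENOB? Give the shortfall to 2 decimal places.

ENOB = (SINAD − 1.76)/6.02 = (120.0 − 1.76)/6.02 = 19.6412 bits.
21 − 19.6412 = 1.36 bits below nominal.

1.36 bits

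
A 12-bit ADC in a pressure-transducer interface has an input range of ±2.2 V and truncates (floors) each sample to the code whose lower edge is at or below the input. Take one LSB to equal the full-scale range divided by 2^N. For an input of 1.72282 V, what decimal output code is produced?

Span: 2.2 V − (-2.2 V) = 4.4 V. LSB = 4.4 V / 2^12 ≈ 1.074 mV.
(V_in − V_min) × 2^12/range = (1.72282 − (-2.2)) × 4096/4.4 = 3651.789.
Floor → code = 3651.

3651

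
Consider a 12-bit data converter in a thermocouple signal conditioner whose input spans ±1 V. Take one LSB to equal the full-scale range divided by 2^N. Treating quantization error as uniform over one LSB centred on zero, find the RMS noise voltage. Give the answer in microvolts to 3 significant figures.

141 µV

The full-scale span is 1 − (-1) = 2 V.
Step size = 2/4096 V = 488.28 µV.
RMS of a uniform error over width LSB is LSB/√12 = 141 µV.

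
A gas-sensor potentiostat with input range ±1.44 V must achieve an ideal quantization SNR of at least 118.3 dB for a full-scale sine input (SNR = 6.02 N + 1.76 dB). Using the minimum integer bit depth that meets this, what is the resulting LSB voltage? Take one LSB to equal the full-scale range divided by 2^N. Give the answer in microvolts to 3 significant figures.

2.75 µV

The full-scale span is 1.44 − (-1.44) = 2.88 V.
Solving 6.02 N ≥ 118.3 − 1.76: N ≥ 19.359. Round up → N = 20.
LSB = 2.88 V / 2^20 = 2.75 µV.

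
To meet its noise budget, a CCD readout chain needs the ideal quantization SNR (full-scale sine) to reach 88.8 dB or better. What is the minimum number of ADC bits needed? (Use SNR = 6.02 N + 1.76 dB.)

Required N = ⌈(88.8 − 1.76)/6.02⌉ = ⌈14.458⌉ = 15.

15 bits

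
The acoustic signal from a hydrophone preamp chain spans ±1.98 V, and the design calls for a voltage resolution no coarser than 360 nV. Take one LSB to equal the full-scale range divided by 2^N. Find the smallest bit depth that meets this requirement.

24 bits

Full-scale range = 1.98 V − (-1.98 V) = 3.96 V.
Levels needed ≥ 3.96/360 nV = 1.100e7. 2^24 = 16777216 suffices, so N_min = 24.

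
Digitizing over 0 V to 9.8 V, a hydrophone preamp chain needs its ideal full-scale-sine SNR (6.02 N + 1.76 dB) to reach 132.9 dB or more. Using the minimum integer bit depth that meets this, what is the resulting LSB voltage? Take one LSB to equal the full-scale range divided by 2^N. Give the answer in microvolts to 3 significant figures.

2.34 µV

Span = 9.8 V.
N ≥ (132.9 − 1.76)/6.02 = 21.784 → N_min = 22.
Step size = 9.8/4194304 V = 2.34 µV.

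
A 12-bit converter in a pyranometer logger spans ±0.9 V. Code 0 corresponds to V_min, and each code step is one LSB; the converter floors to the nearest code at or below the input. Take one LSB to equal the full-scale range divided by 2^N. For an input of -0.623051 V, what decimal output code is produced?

Span: 0.9 V − (-0.9 V) = 1.8 V. LSB = 1.8 V / 2^12 ≈ 439.5 µV.
code = ⌊(V_in − V_min)/LSB⌋ = ⌊(V_in − V_min) × 2^12 / range⌋
     = ⌊(-0.623051 − (-0.9)) × 4096 / 1.8⌋ = ⌊0.276949 × 4096/1.8⌋
     = ⌊630.213⌋ = 630.

630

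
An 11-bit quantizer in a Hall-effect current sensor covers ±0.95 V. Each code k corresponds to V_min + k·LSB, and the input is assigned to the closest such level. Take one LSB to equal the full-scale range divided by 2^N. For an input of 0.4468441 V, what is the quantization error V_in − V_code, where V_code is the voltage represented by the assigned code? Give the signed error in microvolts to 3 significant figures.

Range = 0.95 − (-0.95) = 1.9 V. LSB = 1.9 V / 2^11 ≈ 0.9277 mV.
Position in LSBs: (0.4468441 − (-0.95)) × 2048/1.9 = 1505.6509; rounding gives k = 1506.
V_code = -0.95 + (1506/2048) × 1.9 = 0.4471679688 V.
e = 0.4468441 − (0.4471679688) = −324 µV.

−324 µV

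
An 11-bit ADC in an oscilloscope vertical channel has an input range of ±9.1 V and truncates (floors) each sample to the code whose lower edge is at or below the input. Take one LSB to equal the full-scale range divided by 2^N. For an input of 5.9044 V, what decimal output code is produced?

1688

Full-scale range = 9.1 V − (-9.1 V) = 18.2 V. LSB = 18.2 V / 2^11 ≈ 8.887 mV.
V_in − V_min = 5.9044 − (-9.1) = 15.0044 V.
Divide by LSB: 15.0044 × 2048/18.2 = 1688.4072.
Truncating gives code 1688.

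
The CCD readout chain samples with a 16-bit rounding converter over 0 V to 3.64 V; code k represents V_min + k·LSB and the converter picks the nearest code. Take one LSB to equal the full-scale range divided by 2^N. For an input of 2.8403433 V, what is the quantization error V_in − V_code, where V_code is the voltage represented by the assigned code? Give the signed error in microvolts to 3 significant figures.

−18.6 µV

Span = 3.64 V. LSB = 3.64 V / 2^16 ≈ 55.54 µV.
(V_in − V_min)/LSB = (2.8403433 − (0)) × 65536/3.64 = 51138.6644 → nearest code k = 51139.
Reconstructed level: 0 + 51139 × 3.64/65536 V = 2.8403619385 V.
e = 2.8403433 − (2.8403619385) = −18.6 µV.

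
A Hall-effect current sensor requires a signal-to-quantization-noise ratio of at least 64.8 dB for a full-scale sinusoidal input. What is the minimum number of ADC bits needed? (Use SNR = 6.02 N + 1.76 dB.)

N ≥ (64.8 − 1.76)/6.02 = 10.472 → N_min = 11.

11 bits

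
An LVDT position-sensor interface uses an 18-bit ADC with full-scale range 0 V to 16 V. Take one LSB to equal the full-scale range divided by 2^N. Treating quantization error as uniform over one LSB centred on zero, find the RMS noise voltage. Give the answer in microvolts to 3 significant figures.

17.6 µV

V_FS = 16 V.
LSB = 16 V ÷ 2^18 = 16/262144 V = 61.035 µV.
RMS of a uniform error over width LSB is LSB/√12 = 17.6 µV.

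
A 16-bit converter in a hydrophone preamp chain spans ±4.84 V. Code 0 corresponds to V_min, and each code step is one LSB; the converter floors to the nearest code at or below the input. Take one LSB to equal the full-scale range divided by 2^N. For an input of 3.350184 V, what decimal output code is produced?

The full-scale span is 4.84 − (-4.84) = 9.68 V. LSB = 9.68 V / 2^16 ≈ 147.7 µV.
code = ⌊(V_in − V_min)/LSB⌋ = ⌊(V_in − V_min) × 2^16 / range⌋
     = ⌊(3.350184 − (-4.84)) × 65536 / 9.68⌋ = ⌊8.190184 × 65536/9.68⌋
     = ⌊55449.576⌋ = 55449.

55449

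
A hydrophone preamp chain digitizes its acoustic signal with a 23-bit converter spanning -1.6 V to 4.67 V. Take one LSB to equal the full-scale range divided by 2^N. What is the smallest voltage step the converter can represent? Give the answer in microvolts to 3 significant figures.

0.747 µV

Full-scale range = 4.67 V − (-1.6 V) = 6.27 V.
There are 2^23 = 8388608 steps.
One LSB is 6.27 V / 8388608 = 0.747 µV.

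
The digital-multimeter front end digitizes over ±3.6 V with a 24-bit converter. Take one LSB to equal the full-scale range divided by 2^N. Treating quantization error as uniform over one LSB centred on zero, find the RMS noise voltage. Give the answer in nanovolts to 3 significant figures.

124 nV

Range = 3.6 − (-3.6) = 7.2 V.
LSB = 7.2 V / 2^24 = 429.15 nV.
For a uniform distribution on [−LSB/2, +LSB/2], V_rms = LSB/√12 = 429.15 nV/3.4641 = 124 nV.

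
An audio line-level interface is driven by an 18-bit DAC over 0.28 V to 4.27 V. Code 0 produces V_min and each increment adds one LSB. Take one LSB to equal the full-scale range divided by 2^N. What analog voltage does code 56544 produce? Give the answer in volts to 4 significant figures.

Full-scale range = 4.27 V − (0.28 V) = 3.99 V. LSB = 3.99 V / 2^18.
V_out = V_min + code × LSB = 0.28 V + 56544 × 3.99 V / 262144
      = 0.28 + 0.860636 = 1.14064 V.

1.141 V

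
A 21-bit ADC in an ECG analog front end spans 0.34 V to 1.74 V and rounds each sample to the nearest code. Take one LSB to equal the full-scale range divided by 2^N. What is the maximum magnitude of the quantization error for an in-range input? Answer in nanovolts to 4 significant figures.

333.8 nV

Full-scale range = 1.74 V − (0.34 V) = 1.4 V.
LSB = 1.4 V ÷ 2^21 = 1.4/2097152 V = 0.667572 µV.
|e|_max = LSB/2 = 333.8 nV.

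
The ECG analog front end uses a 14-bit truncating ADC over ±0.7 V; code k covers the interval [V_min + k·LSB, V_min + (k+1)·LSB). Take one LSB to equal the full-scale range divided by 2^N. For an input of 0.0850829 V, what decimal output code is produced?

Full-scale range = 0.7 V − (-0.7 V) = 1.4 V. LSB = 1.4 V / 2^14 ≈ 85.45 µV.
(V_in − V_min) × 2^14/range = (0.0850829 − (-0.7)) × 16384/1.4 = 9187.713.
Floor → code = 9187.

9187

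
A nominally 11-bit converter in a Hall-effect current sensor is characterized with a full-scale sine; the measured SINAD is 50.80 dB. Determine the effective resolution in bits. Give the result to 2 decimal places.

8.15 bits

Inverting SNR = 6.02 N + 1.76: N_eff = (50.80 − 1.76)/6.02 = 8.1462.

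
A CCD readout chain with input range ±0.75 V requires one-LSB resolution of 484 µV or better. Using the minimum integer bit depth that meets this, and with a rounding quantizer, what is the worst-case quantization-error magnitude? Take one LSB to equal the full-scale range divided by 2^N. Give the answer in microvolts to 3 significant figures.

183 µV

The full-scale span is 0.75 − (-0.75) = 1.5 V.
Need 2^N ≥ 1.5 V / 484 µV = 3099 → N_min = 12.
LSB = 1.5 V ÷ 2^12 = 1.5/4096 V = 366.21 µV.
|e|_max = LSB/2 = 183 µV.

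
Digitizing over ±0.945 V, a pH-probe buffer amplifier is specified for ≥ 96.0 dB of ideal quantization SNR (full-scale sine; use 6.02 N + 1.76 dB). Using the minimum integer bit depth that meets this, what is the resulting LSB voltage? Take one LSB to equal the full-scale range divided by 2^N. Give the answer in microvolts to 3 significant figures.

Full-scale range = 0.945 V − (-0.945 V) = 1.89 V.
Required N = ⌈(96.0 − 1.76)/6.02⌉ = ⌈15.654⌉ = 16.
One LSB is 1.89 V / 65536 = 28.8 µV.

28.8 µV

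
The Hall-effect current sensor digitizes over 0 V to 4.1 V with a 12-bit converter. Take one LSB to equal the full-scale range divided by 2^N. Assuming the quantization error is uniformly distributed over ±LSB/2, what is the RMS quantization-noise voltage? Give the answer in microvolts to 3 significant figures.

Range is 4.1 V.
One LSB is 4.1 V / 4096 = 1.0010 mV.
V_rms = LSB/√12 = 1.0010 mV / √12 = 289 µV.

289 µV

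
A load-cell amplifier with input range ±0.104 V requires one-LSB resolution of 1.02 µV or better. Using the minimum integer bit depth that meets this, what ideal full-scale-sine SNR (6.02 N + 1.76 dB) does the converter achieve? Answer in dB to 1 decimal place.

110.1 dB

Full-scale range = 0.104 V − (-0.104 V) = 0.208 V.
Need 2^N ≥ 0.208 V / 1.02 µV = 203900 → N_min = 18.
SNR = 6.02 × 18 + 1.76 = 110.12 dB.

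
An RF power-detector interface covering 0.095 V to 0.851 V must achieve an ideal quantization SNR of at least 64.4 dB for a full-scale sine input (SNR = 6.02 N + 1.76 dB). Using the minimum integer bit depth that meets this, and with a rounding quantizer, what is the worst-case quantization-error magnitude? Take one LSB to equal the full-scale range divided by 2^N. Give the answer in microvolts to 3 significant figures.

185 µV

Span: 0.851 V − (0.095 V) = 0.756 V.
Required N = ⌈(64.4 − 1.76)/6.02⌉ = ⌈10.405⌉ = 11.
One LSB is 0.756 V / 2048 = 369.14 µV.
|e|_max = LSB/2 = 185 µV.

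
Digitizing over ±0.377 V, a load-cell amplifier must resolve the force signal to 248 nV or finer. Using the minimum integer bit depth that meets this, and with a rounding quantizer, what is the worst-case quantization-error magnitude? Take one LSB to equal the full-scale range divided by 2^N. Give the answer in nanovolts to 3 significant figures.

The full-scale span is 0.377 − (-0.377) = 0.754 V.
Required number of levels: 0.754/248 nV = 3.0403e6; smallest N with 2^N ≥ that is 22.
Step size = 0.754/4194304 V = 179.77 nV.
Half an LSB is 89.9 nV.

89.9 nV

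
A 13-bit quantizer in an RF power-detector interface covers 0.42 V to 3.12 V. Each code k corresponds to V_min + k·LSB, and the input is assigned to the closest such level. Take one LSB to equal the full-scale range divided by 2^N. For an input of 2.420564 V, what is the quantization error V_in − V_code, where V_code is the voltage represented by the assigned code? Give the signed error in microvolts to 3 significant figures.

−46.4 µV

Range = 3.12 − (0.42) = 2.7 V. LSB = 2.7 V / 2^13 ≈ 329.6 µV.
Position in LSBs: (2.420564 − (0.42)) × 8192/2.7 = 6069.8594; rounding gives k = 6070.
V_code = V_min + k × range/2^13 = 0.42 + 6070 × 2.7/8192 = 2.420610352 V.
Error = V_in − V_code = 2.420564 − (2.420610352) = −46.4 µV.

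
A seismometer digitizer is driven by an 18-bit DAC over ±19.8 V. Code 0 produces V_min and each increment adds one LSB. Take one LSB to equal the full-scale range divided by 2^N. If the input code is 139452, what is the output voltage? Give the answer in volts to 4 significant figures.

1.266 V

Full-scale range = 19.8 V − (-19.8 V) = 39.6 V. LSB = 39.6 V / 2^18.
V_out = -19.8 + 139452 × (39.6/262144) V
      = -19.8 V + 21.0659 V = 1.26590 V.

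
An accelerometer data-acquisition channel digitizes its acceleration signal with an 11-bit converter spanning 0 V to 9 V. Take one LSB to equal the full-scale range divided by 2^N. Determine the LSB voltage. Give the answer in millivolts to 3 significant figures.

4.39 mV

Full-scale range = 9 V.
2^11 = 2048 levels.
Step size = 9/2048 V = 4.39 mV.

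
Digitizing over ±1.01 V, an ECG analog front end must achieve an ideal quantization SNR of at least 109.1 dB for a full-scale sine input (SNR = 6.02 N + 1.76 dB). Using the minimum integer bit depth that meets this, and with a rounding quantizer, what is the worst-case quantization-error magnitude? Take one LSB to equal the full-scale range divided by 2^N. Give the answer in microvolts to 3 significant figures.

Span: 1.01 V − (-1.01 V) = 2.02 V.
Required N = ⌈(109.1 − 1.76)/6.02⌉ = ⌈17.831⌉ = 18.
LSB = 2.02 V ÷ 2^18 = 2.02/262144 V = 7.7057 µV.
|e|_max = LSB/2 = 3.85 µV.

3.85 µV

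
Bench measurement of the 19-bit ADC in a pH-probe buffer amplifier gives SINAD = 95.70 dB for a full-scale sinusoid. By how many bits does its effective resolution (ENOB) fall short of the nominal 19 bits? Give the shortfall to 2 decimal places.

ENOB = (SINAD − 1.76)/6.02 = (95.70 − 1.76)/6.02 = 15.6047 bits.
Lost resolution: 19 − 15.6047 = 3.3953 bits.

3.40 bits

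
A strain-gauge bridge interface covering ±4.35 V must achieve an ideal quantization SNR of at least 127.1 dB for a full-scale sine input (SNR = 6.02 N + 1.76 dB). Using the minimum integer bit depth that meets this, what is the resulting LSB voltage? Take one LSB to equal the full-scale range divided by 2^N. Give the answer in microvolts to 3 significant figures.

4.15 µV

The full-scale span is 4.35 − (-4.35) = 8.7 V.
N ≥ (127.1 − 1.76)/6.02 = 20.821 → N_min = 21.
LSB = 8.7 V / 2^21 = 4.15 µV.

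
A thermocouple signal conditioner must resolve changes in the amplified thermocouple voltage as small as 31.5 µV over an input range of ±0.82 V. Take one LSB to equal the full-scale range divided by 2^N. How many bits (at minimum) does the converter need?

Span: 0.82 V − (-0.82 V) = 1.64 V.
Levels needed ≥ 1.64/31.5 µV = 52060. 2^16 = 65536 suffices, so N_min = 16.

16 bits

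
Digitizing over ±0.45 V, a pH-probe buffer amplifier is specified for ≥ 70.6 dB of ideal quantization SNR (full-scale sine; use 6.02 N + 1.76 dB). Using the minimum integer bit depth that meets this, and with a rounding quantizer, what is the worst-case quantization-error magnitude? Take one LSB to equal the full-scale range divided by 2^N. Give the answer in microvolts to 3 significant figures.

110 µV

Full-scale range = 0.45 V − (-0.45 V) = 0.9 V.
Solving 6.02 N ≥ 70.6 − 1.76: N ≥ 11.435. Round up → N = 12.
Step size = 0.9/4096 V = 219.73 µV.
Half an LSB is 110 µV.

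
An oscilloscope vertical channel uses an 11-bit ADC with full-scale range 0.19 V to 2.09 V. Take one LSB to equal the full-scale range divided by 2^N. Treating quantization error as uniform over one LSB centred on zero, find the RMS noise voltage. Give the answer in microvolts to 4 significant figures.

267.8 µV

The full-scale span is 2.09 − (0.19) = 1.9 V.
LSB = 1.9 V ÷ 2^11 = 1.9/2048 V = 0.927734 mV.
For a uniform distribution on [−LSB/2, +LSB/2], V_rms = LSB/√12 = 0.927734 mV/3.4641 = 267.8 µV.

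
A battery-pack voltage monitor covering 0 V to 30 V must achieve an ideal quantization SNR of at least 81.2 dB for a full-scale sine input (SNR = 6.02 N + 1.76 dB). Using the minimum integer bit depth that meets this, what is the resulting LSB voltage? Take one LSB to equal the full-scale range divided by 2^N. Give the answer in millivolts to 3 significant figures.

1.83 mV

Range is 30 V.
6.02 N + 1.76 ≥ 81.2 gives N ≥ 13.196, so the minimum integer is 14.
LSB = 30 V / 2^14 = 1.83 mV.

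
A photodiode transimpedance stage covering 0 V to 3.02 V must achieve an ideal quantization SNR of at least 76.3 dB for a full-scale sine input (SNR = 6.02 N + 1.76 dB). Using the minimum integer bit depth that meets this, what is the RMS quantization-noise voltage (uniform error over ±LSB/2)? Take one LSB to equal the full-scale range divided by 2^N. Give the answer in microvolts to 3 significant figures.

Full-scale range = 3.02 V.
Solving 6.02 N ≥ 76.3 − 1.76: N ≥ 12.382. Round up → N = 13.
LSB = 3.02 V ÷ 2^13 = 3.02/8192 V = 368.65 µV.
σ_q = LSB/√12 = 368.65 µV/3.4641 = 106 µV.

106 µV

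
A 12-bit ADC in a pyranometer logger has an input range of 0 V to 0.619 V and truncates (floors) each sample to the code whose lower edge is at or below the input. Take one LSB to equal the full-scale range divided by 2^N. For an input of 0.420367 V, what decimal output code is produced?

Span = 0.619 V. LSB = 0.619 V / 2^12 ≈ 151.1 µV.
(V_in − V_min) × 2^12/range = (0.420367 − (0)) × 4096/0.619 = 2781.621.
Floor → code = 2781.

2781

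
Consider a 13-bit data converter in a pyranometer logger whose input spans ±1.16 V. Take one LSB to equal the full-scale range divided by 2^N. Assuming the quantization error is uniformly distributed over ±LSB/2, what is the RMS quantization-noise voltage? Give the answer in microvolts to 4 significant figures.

Full-scale range = 1.16 V − (-1.16 V) = 2.32 V.
One LSB is 2.32 V / 8192 = 283.203 µV.
σ_q = LSB/√12 = 283.203 µV/3.4641 = 81.75 µV.

81.75 µV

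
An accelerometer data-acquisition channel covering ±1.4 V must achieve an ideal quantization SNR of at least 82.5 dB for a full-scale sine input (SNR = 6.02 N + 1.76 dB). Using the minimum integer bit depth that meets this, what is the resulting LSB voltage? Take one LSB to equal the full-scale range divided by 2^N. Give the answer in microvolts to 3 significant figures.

171 µV

The full-scale span is 1.4 − (-1.4) = 2.8 V.
N ≥ (82.5 − 1.76)/6.02 = 13.412 → N_min = 14.
One LSB is 2.8 V / 16384 = 171 µV.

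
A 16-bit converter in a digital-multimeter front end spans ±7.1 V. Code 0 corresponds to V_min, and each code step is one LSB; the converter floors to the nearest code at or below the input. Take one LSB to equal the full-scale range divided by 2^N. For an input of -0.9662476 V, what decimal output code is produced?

28308

Range = 7.1 − (-7.1) = 14.2 V. LSB = 14.2 V / 2^16 ≈ 216.7 µV.
code = ⌊(V_in − V_min)/LSB⌋ = ⌊(V_in − V_min) × 2^16 / range⌋
     = ⌊(-0.9662476 − (-7.1)) × 65536 / 14.2⌋ = ⌊6.1337524 × 65536/14.2⌋
     = ⌊28308.563⌋ = 28308.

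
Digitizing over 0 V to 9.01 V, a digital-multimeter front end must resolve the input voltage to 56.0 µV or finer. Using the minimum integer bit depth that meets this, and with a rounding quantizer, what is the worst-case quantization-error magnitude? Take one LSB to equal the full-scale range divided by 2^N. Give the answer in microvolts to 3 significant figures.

Span = 9.01 V.
Required number of levels: 9.01/56.0 µV = 160890; smallest N with 2^N ≥ that is 18.
One LSB is 9.01 V / 262144 = 34.370 µV.
Half an LSB is 17.2 µV.

17.2 µV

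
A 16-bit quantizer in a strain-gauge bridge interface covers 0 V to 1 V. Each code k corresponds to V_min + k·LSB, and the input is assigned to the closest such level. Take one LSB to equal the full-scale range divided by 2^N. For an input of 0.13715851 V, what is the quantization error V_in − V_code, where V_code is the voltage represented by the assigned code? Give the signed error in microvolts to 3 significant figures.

Span = 1 V. LSB = 1 V / 2^16 ≈ 15.26 µV.
(V_in − V_min)/LSB = (0.13715851 − (0)) × 65536/1 = 8988.8201 → nearest code k = 8989.
V_code = 0 + (8989/65536) × 1 = 0.13716125488 V.
e = 0.13715851 − (0.13716125488) = −2.74 µV.

−2.74 µV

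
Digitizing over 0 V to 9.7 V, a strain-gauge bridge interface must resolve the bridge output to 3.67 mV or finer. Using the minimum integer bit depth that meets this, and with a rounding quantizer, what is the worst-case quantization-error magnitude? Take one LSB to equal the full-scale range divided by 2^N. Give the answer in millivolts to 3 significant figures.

Span = 9.7 V.
9.7 V / 3.67 mV = 2643. Since 2^11 = 2048 and 2^12 = 4096, N = 12.
One LSB is 9.7 V / 4096 = 2.3682 mV.
Half an LSB is 1.18 mV.

1.18 mV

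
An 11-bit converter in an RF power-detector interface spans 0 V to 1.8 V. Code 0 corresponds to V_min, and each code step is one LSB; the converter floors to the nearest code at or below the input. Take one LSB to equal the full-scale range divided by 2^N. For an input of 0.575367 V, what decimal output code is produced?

Span = 1.8 V. LSB = 1.8 V / 2^11 ≈ 0.8789 mV.
V_in − V_min = 0.575367 − (0) = 0.575367 V.
Divide by LSB: 0.575367 × 2048/1.8 = 654.6398.
Truncating gives code 654.

654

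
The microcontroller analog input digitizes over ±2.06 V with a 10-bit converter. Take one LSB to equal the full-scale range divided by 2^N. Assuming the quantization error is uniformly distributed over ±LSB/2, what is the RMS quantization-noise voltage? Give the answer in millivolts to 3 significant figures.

The full-scale span is 2.06 − (-2.06) = 4.12 V.
Step size = 4.12/1024 V = 4.0234 mV.
For a uniform distribution on [−LSB/2, +LSB/2], V_rms = LSB/√12 = 4.0234 mV/3.4641 = 1.16 mV.

1.16 mV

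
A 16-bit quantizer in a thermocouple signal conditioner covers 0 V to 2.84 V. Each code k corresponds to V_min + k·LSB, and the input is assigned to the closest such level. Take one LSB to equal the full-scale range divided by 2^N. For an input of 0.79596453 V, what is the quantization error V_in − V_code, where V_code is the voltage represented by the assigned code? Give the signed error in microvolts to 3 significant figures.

−12.0 µV

Range is 2.84 V. LSB = 2.84 V / 2^16 ≈ 43.33 µV.
(V_in − V_min)/LSB = (0.79596453 − (0)) × 65536/2.84 = 18367.7223 → nearest code k = 18368.
Reconstructed level: 0 + 18368 × 2.84/65536 V = 0.79597656250 V.
e = 0.79596453 − (0.79597656250) = −12.0 µV.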